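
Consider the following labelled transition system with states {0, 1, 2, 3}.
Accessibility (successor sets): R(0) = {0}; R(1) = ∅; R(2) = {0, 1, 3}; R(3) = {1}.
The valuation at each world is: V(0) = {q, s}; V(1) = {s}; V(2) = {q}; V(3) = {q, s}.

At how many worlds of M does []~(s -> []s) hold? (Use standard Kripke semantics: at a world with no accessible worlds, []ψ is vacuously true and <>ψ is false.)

Let φ = []~(s -> []s). Evaluate φ at each world:
  0 (successors {0}): φ is false.
  1 (successors ∅): φ is true.
  2 (successors {0, 1, 3}): φ is false.
  3 (successors {1}): φ is false.
For instance, at 0:
  At 0: []~(s -> []s) requires ~(s -> []s) at every successor {0}.
    ~(s -> []s) fails at 0, so []~(s -> []s) is false at 0.
      At 0: s -> []s is true, so ~(s -> []s) is false.
Satisfying worlds: {1}

1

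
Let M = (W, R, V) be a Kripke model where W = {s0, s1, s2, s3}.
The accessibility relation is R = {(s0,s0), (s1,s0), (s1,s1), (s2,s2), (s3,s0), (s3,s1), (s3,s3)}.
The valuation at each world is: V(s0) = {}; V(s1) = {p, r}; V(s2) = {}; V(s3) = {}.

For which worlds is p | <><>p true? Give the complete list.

Let φ = p | <><>p. Evaluate φ at each world:
  s0 (successors {s0}): φ is false.
  s1 (successors {s0, s1}): φ is true.
  s2 (successors {s2}): φ is false.
  s3 (successors {s0, s1, s3}): φ is true.
For instance, at s3:
  At s3: p is false, <><>p is true, so p | <><>p is true.
    At s3: <><>p requires <>p at some successor in {s0, s1, s3}.
      <>p holds at s1, so <><>p is true at s3.
Satisfying worlds: {s1, s3}

s1, s3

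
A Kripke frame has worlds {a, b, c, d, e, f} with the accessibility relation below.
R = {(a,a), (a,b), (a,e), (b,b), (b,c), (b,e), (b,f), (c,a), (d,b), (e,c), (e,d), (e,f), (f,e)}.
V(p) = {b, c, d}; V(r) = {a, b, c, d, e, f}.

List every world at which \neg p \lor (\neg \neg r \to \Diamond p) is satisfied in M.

Recall that \Diamond ψ holds at a world iff ψ holds at some accessible world.
Let φ = \neg p \lor (\neg \neg r \to \Diamond p). Evaluate φ at each world:
  a (successors {a, b, e}): φ is true.
  b (successors {b, c, e, f}): φ is true.
  c (successors {a}): φ is false.
  d (successors {b}): φ is true.
  e (successors {c, d, f}): φ is true.
  f (successors {e}): φ is true.
For instance, at c:
  At c: \neg p is false, \neg \neg r \to \Diamond p is false, so \neg p \lor (\neg \neg r \to \Diamond p) is false.
    At c: \neg \neg r is true, \Diamond p is false, so \neg \neg r \to \Diamond p is false.
      At c: \Diamond p requires p at some successor in {a}.
        At a: p is false.
      So \Diamond p is false at c.
Satisfying worlds: {a, b, d, e, f}

a, b, d, e, f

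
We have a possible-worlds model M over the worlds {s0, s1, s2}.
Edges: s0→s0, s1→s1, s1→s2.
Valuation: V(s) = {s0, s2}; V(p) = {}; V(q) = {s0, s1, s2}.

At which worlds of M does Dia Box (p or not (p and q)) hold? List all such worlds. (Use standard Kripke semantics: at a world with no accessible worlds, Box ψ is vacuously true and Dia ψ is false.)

Let φ = Dia Box (p or not (p and q)). Evaluate φ at each world:
  s0 (successors {s0}): φ is true.
  s1 (successors {s1, s2}): φ is true.
  s2 (successors ∅): φ is false.
For instance, at s0:
  At s0: Dia Box (p or not (p and q)) requires Box (p or not (p and q)) at some successor in {s0}.
    Box (p or not (p and q)) holds at s0, so Dia Box (p or not (p and q)) is true at s0.
      At s0: Box (p or not (p and q)) requires p or not (p and q) at every successor {s0}.
        At s0: p or not (p and q) is true.
      So Box (p or not (p and q)) is true at s0.
Satisfying worlds: {s0, s1}

s0, s1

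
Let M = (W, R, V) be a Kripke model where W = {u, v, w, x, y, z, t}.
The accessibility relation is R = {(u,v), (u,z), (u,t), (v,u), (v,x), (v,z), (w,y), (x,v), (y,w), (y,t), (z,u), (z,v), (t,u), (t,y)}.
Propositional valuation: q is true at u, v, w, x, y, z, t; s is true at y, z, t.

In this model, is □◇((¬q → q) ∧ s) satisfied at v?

No

At v: □◇((¬q → q) ∧ s) requires ◇((¬q → q) ∧ s) at every successor {u, x, z}.
  ◇((¬q → q) ∧ s) fails at x, so □◇((¬q → q) ∧ s) is false at v.
    At x: ◇((¬q → q) ∧ s) requires (¬q → q) ∧ s at some successor in {v}.
      At v: (¬q → q) ∧ s is false.
    So ◇((¬q → q) ∧ s) is false at x.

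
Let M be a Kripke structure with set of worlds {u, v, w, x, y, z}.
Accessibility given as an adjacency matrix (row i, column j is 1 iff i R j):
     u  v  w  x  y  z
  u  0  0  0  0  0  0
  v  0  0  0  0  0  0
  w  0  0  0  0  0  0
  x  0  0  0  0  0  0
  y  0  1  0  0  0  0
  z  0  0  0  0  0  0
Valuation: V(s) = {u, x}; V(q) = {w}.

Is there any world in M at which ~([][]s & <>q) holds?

Recall that []ψ holds at a world iff ψ holds at every accessible world, and <>ψ holds iff ψ holds at some accessible world.
Let φ = ~([][]s & <>q). Evaluate φ at each world:
  u (successors ∅): φ is true.
  v (successors ∅): φ is true.
  w (successors ∅): φ is true.
  x (successors ∅): φ is true.
  y (successors {v}): φ is true.
  z (successors ∅): φ is true.
Detail at u (witness):
  At u: [][]s & <>q is false, so ~([][]s & <>q) is true.
    At u: [][]s is true, <>q is false, so [][]s & <>q is false.
      At u: no accessible worlds, so [][]s holds vacuously.
      At u: no accessible worlds, so <>q is false.

Yes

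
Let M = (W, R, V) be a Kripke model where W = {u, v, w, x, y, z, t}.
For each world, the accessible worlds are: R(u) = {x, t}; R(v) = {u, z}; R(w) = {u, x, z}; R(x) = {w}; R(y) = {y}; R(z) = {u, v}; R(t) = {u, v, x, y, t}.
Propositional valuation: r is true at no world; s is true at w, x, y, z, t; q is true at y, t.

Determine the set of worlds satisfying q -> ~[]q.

Let φ = q -> ~[]q. Evaluate φ at each world:
  u (successors {x, t}): φ is true.
  v (successors {u, z}): φ is true.
  w (successors {u, x, z}): φ is true.
  x (successors {w}): φ is true.
  y (successors {y}): φ is false.
  z (successors {u, v}): φ is true.
  t (successors {u, v, x, y, t}): φ is true.
For instance, at z:
  At z: q is false, ~[]q is true, so q -> ~[]q is true.
    At z: []q is false, so ~[]q is true.
      At z: []q requires q at every successor {u, v}.
        q fails at u, so []q is false at z.
Satisfying worlds: {u, v, w, x, z, t}

u, v, w, x, z, t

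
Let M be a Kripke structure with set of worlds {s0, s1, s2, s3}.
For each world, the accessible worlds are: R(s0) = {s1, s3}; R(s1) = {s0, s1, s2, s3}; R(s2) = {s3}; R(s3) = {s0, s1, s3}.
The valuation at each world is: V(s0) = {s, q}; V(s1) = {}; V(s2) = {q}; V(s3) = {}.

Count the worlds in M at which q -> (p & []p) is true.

2

Let φ = q -> (p & []p). Evaluate φ at each world:
  s0 (successors {s1, s3}): φ is false.
  s1 (successors {s0, s1, s2, s3}): φ is true.
  s2 (successors {s3}): φ is false.
  s3 (successors {s0, s1, s3}): φ is true.
For instance, at s3:
  At s3: q is false, p & []p is false, so q -> (p & []p) is true.
    At s3: p is false, []p is false, so p & []p is false.
      At s3: []p requires p at every successor {s0, s1, s3}.
        p fails at s0, so []p is false at s3.
Satisfying worlds: {s1, s3}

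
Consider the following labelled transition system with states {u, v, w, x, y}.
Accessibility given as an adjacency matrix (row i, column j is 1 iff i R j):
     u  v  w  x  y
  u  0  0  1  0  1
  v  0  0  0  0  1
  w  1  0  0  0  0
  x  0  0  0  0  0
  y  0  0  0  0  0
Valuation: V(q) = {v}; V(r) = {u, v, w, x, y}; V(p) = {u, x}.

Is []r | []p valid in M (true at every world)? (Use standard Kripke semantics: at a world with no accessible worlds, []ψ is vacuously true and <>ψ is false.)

Yes

Let φ = []r | []p. Evaluate φ at each world:
  u (successors {w, y}): φ is true.
  v (successors {y}): φ is true.
  w (successors {u}): φ is true.
  x (successors ∅): φ is true.
  y (successors ∅): φ is true.
For instance, at w:
  At w: []r is true, []p is true, so []r | []p is true.
    At w: []r requires r at every successor {u}.
      At u: r is true.
    So []r is true at w.
    At w: []p requires p at every successor {u}.
      At u: p is true.
    So []p is true at w.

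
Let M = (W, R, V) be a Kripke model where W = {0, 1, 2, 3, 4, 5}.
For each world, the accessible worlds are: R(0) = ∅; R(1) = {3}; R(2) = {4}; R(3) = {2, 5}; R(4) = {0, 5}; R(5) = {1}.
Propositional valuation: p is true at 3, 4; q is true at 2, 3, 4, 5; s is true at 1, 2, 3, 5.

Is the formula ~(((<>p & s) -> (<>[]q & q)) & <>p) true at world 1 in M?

Recall that []ψ holds at a world iff ψ holds at every accessible world, and <>ψ holds iff ψ holds at some accessible world.
At 1: ((<>p & s) -> (<>[]q & q)) & <>p is false, so ~(((<>p & s) -> (<>[]q & q)) & <>p) is true.
  At 1: (<>p & s) -> (<>[]q & q) is false, <>p is true, so ((<>p & s) -> (<>[]q & q)) & <>p is false.
    At 1: <>p & s is true, <>[]q & q is false, so (<>p & s) -> (<>[]q & q) is false.
      At 1: <>p is true, s is true, so <>p & s is true.
      At 1: <>[]q is true, q is false, so <>[]q & q is false.
    At 1: <>p requires p at some successor in {3}.
      p holds at 3, so <>p is true at 1.

Yes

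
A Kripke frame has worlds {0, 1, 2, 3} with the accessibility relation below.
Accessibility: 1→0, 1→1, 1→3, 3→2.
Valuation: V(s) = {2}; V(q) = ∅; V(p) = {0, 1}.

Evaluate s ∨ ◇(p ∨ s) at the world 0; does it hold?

At 0: s is false, ◇(p ∨ s) is false, so s ∨ ◇(p ∨ s) is false.
  At 0: no accessible worlds, so ◇(p ∨ s) is false.

No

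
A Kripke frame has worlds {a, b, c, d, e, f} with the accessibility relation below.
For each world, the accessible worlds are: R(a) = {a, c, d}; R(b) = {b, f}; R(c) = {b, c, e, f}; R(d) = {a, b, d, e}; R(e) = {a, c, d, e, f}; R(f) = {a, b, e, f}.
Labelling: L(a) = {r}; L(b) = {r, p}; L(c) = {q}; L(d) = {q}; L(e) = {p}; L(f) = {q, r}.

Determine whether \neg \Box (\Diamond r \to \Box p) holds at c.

Recall that \Box ψ holds at a world iff ψ holds at every accessible world, and \Diamond ψ holds iff ψ holds at some accessible world.
At c: \Box (\Diamond r \to \Box p) is false, so \neg \Box (\Diamond r \to \Box p) is true.
  At c: \Box (\Diamond r \to \Box p) requires \Diamond r \to \Box p at every successor {b, c, e, f}.
    \Diamond r \to \Box p fails at b, so \Box (\Diamond r \to \Box p) is false at c.
      At b: \Diamond r is true, \Box p is false, so \Diamond r \to \Box p is false.

Yes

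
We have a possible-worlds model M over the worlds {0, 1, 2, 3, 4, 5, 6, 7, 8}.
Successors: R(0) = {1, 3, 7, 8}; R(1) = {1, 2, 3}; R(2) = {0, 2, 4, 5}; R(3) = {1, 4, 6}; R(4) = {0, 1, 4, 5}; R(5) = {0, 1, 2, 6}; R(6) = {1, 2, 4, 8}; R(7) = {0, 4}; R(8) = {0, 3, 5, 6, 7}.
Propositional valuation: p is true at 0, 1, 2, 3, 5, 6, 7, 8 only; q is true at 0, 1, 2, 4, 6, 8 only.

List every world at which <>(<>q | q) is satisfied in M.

0, 1, 2, 3, 4, 5, 6, 7, 8

Let φ = <>(<>q | q). Evaluate φ at each world:
  0 (successors {1, 3, 7, 8}): φ is true.
  1 (successors {1, 2, 3}): φ is true.
  2 (successors {0, 2, 4, 5}): φ is true.
  3 (successors {1, 4, 6}): φ is true.
  4 (successors {0, 1, 4, 5}): φ is true.
  5 (successors {0, 1, 2, 6}): φ is true.
  6 (successors {1, 2, 4, 8}): φ is true.
  7 (successors {0, 4}): φ is true.
  8 (successors {0, 3, 5, 6, 7}): φ is true.
For instance, at 4:
  At 4: <>(<>q | q) requires <>q | q at some successor in {0, 1, 4, 5}.
    <>q | q holds at 0, so <>(<>q | q) is true at 4.
      At 0: <>q is true, q is true, so <>q | q is true.
Satisfying worlds: {0, 1, 2, 3, 4, 5, 6, 7, 8}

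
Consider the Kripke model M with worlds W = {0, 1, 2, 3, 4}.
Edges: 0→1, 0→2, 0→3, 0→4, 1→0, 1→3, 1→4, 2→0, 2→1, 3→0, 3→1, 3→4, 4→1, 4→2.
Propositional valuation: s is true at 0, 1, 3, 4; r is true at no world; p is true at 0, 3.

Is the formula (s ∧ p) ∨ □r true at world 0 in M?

At 0: s ∧ p is true, □r is false, so (s ∧ p) ∨ □r is true.
  At 0: □r requires r at every successor {1, 2, 3, 4}.
    r fails at 1, so □r is false at 0.

Yes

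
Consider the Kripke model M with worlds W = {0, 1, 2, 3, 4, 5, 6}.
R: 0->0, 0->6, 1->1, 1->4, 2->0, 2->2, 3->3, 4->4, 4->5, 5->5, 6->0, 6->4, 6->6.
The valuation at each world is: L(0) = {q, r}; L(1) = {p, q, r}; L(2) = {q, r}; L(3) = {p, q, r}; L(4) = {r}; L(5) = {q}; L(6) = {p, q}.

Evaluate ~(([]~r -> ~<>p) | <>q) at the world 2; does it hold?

At 2: ([]~r -> ~<>p) | <>q is true, so ~(([]~r -> ~<>p) | <>q) is false.
  At 2: []~r -> ~<>p is true, <>q is true, so ([]~r -> ~<>p) | <>q is true.
    At 2: []~r is false, ~<>p is true, so []~r -> ~<>p is true.
      At 2: []~r requires ~r at every successor {0, 2}.
        ~r fails at 0, so []~r is false at 2.
      At 2: <>p is false, so ~<>p is true.
    At 2: <>q requires q at some successor in {0, 2}.
      q holds at 0, so <>q is true at 2.

No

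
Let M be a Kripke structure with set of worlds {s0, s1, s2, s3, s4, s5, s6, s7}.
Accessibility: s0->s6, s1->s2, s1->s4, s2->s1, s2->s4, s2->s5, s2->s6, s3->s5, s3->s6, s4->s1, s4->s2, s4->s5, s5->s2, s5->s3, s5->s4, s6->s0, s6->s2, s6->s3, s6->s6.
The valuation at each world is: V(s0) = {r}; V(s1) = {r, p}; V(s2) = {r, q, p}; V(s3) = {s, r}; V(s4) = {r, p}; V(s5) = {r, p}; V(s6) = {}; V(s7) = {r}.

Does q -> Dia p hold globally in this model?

Yes

Let φ = q -> Dia p. Evaluate φ at each world:
  s0 (successors {s6}): φ is true.
  s1 (successors {s2, s4}): φ is true.
  s2 (successors {s1, s4, s5, s6}): φ is true.
  s3 (successors {s5, s6}): φ is true.
  s4 (successors {s1, s2, s5}): φ is true.
  s5 (successors {s2, s3, s4}): φ is true.
  s6 (successors {s0, s2, s3, s6}): φ is true.
  s7 (successors ∅): φ is true.
For instance, at s0:
  At s0: q is false, Dia p is false, so q -> Dia p is true.
    At s0: Dia p requires p at some successor in {s6}.
      At s6: p is false.
    So Dia p is false at s0.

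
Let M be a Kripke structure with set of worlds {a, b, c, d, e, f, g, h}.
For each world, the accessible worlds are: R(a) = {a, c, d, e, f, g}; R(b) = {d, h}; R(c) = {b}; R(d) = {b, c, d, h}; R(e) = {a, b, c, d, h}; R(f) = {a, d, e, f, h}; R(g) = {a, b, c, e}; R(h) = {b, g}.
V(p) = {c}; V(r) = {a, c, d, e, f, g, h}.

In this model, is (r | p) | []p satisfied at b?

No

At b: r | p is false, []p is false, so (r | p) | []p is false.
  At b: []p requires p at every successor {d, h}.
    p fails at d, so []p is false at b.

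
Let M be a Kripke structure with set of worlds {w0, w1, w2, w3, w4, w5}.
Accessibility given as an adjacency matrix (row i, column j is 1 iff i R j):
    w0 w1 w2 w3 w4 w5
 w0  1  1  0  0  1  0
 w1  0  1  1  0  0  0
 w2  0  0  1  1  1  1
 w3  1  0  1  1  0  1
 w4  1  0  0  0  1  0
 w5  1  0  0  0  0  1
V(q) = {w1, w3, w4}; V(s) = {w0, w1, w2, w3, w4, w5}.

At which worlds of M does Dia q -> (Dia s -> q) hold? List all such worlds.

Recall that Dia ψ holds at a world iff ψ holds at some accessible world.
Let φ = Dia q -> (Dia s -> q). Evaluate φ at each world:
  w0 (successors {w0, w1, w4}): φ is false.
  w1 (successors {w1, w2}): φ is true.
  w2 (successors {w2, w3, w4, w5}): φ is false.
  w3 (successors {w0, w2, w3, w5}): φ is true.
  w4 (successors {w0, w4}): φ is true.
  w5 (successors {w0, w5}): φ is true.
For instance, at w4:
  At w4: Dia q is true, Dia s -> q is true, so Dia q -> (Dia s -> q) is true.
    At w4: Dia q requires q at some successor in {w0, w4}.
      q holds at w4, so Dia q is true at w4.
    At w4: Dia s is true, q is true, so Dia s -> q is true.
      At w4: Dia s requires s at some successor in {w0, w4}.
        s holds at w0, so Dia s is true at w4.
Satisfying worlds: {w1, w3, w4, w5}

w1, w3, w4, w5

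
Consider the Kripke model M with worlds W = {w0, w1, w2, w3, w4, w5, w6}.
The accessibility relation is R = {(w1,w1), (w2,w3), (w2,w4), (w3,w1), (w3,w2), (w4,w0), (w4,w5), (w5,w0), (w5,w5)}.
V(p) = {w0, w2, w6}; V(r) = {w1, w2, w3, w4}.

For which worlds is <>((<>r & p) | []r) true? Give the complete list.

w1, w2, w3, w4, w5

Recall that []ψ holds at a world iff ψ holds at every accessible world, and <>ψ holds iff ψ holds at some accessible world.
Let φ = <>((<>r & p) | []r). Evaluate φ at each world:
  w0 (successors ∅): φ is false.
  w1 (successors {w1}): φ is true.
  w2 (successors {w3, w4}): φ is true.
  w3 (successors {w1, w2}): φ is true.
  w4 (successors {w0, w5}): φ is true.
  w5 (successors {w0, w5}): φ is true.
  w6 (successors ∅): φ is false.
For instance, at w3:
  At w3: <>((<>r & p) | []r) requires (<>r & p) | []r at some successor in {w1, w2}.
    (<>r & p) | []r holds at w1, so <>((<>r & p) | []r) is true at w3.
      At w1: <>r & p is false, []r is true, so (<>r & p) | []r is true.
Satisfying worlds: {w1, w2, w3, w4, w5}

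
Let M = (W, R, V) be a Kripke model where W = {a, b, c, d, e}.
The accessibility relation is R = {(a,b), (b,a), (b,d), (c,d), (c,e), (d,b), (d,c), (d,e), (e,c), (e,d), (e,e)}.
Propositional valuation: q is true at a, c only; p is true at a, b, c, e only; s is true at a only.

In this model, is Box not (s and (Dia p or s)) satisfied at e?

At e: Box not (s and (Dia p or s)) requires not (s and (Dia p or s)) at every successor {c, d, e}.
    At c: s and (Dia p or s) is false, so not (s and (Dia p or s)) is true.
      At c: s is false, Dia p or s is true, so s and (Dia p or s) is false.
    At d: s and (Dia p or s) is false, so not (s and (Dia p or s)) is true.
      At d: s is false, Dia p or s is true, so s and (Dia p or s) is false.
    At e: s and (Dia p or s) is false, so not (s and (Dia p or s)) is true.
      At e: s is false, Dia p or s is true, so s and (Dia p or s) is false.
So Box not (s and (Dia p or s)) is true at e.

Yes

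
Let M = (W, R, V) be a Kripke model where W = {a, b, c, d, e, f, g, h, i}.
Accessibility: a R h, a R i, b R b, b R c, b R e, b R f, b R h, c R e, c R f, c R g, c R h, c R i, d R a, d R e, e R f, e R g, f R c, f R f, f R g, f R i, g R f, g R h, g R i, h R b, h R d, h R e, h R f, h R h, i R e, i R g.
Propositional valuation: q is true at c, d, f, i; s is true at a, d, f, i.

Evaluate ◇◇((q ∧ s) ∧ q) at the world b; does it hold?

Yes

At b: ◇◇((q ∧ s) ∧ q) requires ◇((q ∧ s) ∧ q) at some successor in {b, c, e, f, h}.
  ◇((q ∧ s) ∧ q) holds at b, so ◇◇((q ∧ s) ∧ q) is true at b.
    At b: ◇((q ∧ s) ∧ q) requires (q ∧ s) ∧ q at some successor in {b, c, e, f, h}.
      (q ∧ s) ∧ q holds at f, so ◇((q ∧ s) ∧ q) is true at b.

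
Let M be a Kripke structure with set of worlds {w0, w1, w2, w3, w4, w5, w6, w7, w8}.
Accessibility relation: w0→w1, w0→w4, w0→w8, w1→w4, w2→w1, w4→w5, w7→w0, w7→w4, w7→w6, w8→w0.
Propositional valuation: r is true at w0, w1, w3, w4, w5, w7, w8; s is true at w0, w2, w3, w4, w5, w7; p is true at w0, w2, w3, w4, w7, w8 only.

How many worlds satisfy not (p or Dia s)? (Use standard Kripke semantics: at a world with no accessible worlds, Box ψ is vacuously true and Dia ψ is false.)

Let φ = not (p or Dia s). Evaluate φ at each world:
  w0 (successors {w1, w4, w8}): φ is false.
  w1 (successors {w4}): φ is false.
  w2 (successors {w1}): φ is false.
  w3 (successors ∅): φ is false.
  w4 (successors {w5}): φ is false.
  w5 (successors ∅): φ is true.
  w6 (successors ∅): φ is true.
  w7 (successors {w0, w4, w6}): φ is false.
  w8 (successors {w0}): φ is false.
For instance, at w4:
  At w4: p or Dia s is true, so not (p or Dia s) is false.
    At w4: p is true, Dia s is true, so p or Dia s is true.
      At w4: Dia s requires s at some successor in {w5}.
        s holds at w5, so Dia s is true at w4.
Satisfying worlds: {w5, w6}

2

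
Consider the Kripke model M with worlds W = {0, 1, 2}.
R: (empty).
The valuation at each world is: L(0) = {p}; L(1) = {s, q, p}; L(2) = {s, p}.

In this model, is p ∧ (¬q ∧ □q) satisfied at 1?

No

Recall that □ψ holds at a world iff ψ holds at every accessible world, and ◇ψ holds iff ψ holds at some accessible world.
At 1: p is true, ¬q ∧ □q is false, so p ∧ (¬q ∧ □q) is false.
  At 1: ¬q is false, □q is true, so ¬q ∧ □q is false.
    At 1: no accessible worlds, so □q holds vacuously.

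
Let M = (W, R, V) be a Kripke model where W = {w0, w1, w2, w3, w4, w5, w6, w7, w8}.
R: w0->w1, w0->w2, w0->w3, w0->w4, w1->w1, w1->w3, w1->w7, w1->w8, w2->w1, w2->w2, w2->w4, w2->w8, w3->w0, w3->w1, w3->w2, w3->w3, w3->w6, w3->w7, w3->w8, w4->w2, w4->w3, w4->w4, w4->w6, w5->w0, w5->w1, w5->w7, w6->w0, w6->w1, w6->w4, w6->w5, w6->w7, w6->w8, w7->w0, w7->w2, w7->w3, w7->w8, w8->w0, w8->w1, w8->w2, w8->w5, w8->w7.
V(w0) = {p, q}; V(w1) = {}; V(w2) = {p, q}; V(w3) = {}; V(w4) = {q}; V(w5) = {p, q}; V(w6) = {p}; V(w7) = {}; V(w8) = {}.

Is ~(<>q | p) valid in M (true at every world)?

No

Let φ = ~(<>q | p). Evaluate φ at each world:
  w0 (successors {w1, w2, w3, w4}): φ is false.
  w1 (successors {w1, w3, w7, w8}): φ is true.
  w2 (successors {w1, w2, w4, w8}): φ is false.
  w3 (successors {w0, w1, w2, w3, w6, w7, w8}): φ is false.
  w4 (successors {w2, w3, w4, w6}): φ is false.
  w5 (successors {w0, w1, w7}): φ is false.
  w6 (successors {w0, w1, w4, w5, w7, w8}): φ is false.
  w7 (successors {w0, w2, w3, w8}): φ is false.
  w8 (successors {w0, w1, w2, w5, w7}): φ is false.
Detail at w0 (counterexample):
  At w0: <>q | p is true, so ~(<>q | p) is false.
    At w0: <>q is true, p is true, so <>q | p is true.
      At w0: <>q requires q at some successor in {w1, w2, w3, w4}.
        q holds at w2, so <>q is true at w0.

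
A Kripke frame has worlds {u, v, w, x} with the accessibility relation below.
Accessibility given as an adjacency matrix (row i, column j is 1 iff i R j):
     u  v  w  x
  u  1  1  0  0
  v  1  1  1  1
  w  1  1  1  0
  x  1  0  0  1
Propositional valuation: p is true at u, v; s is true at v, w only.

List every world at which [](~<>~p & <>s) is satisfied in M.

Recall that []ψ holds at a world iff ψ holds at every accessible world, and <>ψ holds iff ψ holds at some accessible world.
Let φ = [](~<>~p & <>s). Evaluate φ at each world:
  u (successors {u, v}): φ is false.
  v (successors {u, v, w, x}): φ is false.
  w (successors {u, v, w}): φ is false.
  x (successors {u, x}): φ is false.
For instance, at u:
  At u: [](~<>~p & <>s) requires ~<>~p & <>s at every successor {u, v}.
    ~<>~p & <>s fails at v, so [](~<>~p & <>s) is false at u.
      At v: ~<>~p is false, <>s is true, so ~<>~p & <>s is false.
Satisfying worlds: none.

none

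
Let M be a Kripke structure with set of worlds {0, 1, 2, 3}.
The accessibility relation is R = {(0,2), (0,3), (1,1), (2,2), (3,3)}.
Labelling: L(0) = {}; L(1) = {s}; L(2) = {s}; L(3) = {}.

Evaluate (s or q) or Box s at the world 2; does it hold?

At 2: s or q is true, Box s is true, so (s or q) or Box s is true.
  At 2: Box s requires s at every successor {2}.
    At 2: s is true.
  So Box s is true at 2.

Yes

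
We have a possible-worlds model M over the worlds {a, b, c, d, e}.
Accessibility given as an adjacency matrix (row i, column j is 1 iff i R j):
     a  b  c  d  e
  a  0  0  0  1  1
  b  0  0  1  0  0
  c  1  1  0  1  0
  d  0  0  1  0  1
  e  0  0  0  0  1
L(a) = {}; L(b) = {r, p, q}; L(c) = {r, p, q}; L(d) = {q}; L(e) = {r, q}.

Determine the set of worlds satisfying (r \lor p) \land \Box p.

Let φ = (r \lor p) \land \Box p. Evaluate φ at each world:
  a (successors {d, e}): φ is false.
  b (successors {c}): φ is true.
  c (successors {a, b, d}): φ is false.
  d (successors {c, e}): φ is false.
  e (successors {e}): φ is false.
For instance, at c:
  At c: r \lor p is true, \Box p is false, so (r \lor p) \land \Box p is false.
    At c: \Box p requires p at every successor {a, b, d}.
      p fails at a, so \Box p is false at c.
Satisfying worlds: {b}

b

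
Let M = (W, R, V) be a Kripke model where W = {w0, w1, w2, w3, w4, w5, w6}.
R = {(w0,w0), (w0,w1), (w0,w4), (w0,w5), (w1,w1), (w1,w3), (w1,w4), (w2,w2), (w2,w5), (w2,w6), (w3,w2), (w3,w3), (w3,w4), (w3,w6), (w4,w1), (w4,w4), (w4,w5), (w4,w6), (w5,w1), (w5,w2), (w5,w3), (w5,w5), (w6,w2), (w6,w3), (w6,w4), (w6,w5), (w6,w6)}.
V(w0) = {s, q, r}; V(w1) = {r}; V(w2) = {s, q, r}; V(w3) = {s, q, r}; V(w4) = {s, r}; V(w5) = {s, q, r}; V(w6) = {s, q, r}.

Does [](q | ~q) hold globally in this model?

Recall that []ψ holds at a world iff ψ holds at every accessible world, and <>ψ holds iff ψ holds at some accessible world.
Let φ = [](q | ~q). Evaluate φ at each world:
  w0 (successors {w0, w1, w4, w5}): φ is true.
  w1 (successors {w1, w3, w4}): φ is true.
  w2 (successors {w2, w5, w6}): φ is true.
  w3 (successors {w2, w3, w4, w6}): φ is true.
  w4 (successors {w1, w4, w5, w6}): φ is true.
  w5 (successors {w1, w2, w3, w5}): φ is true.
  w6 (successors {w2, w3, w4, w5, w6}): φ is true.
For instance, at w2:
  At w2: [](q | ~q) requires q | ~q at every successor {w2, w5, w6}.
    At w2: q | ~q is true.
    At w5: q | ~q is true.
    At w6: q | ~q is true.
  So [](q | ~q) is true at w2.

Yes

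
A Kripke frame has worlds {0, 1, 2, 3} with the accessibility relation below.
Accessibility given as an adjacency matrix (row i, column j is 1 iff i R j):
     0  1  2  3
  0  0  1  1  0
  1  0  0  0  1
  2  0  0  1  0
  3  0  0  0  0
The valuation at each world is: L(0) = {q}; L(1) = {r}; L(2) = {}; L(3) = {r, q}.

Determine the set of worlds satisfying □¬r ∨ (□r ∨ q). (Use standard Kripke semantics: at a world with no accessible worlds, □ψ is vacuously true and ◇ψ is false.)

0, 1, 2, 3

Recall that □ψ holds at a world iff ψ holds at every accessible world, and ◇ψ holds iff ψ holds at some accessible world.
Let φ = □¬r ∨ (□r ∨ q). Evaluate φ at each world:
  0 (successors {1, 2}): φ is true.
  1 (successors {3}): φ is true.
  2 (successors {2}): φ is true.
  3 (successors ∅): φ is true.
For instance, at 2:
  At 2: □¬r is true, □r ∨ q is false, so □¬r ∨ (□r ∨ q) is true.
    At 2: □¬r requires ¬r at every successor {2}.
      At 2: ¬r is true.
    So □¬r is true at 2.
    At 2: □r is false, q is false, so □r ∨ q is false.
      At 2: □r requires r at every successor {2}.
        r fails at 2, so □r is false at 2.
Satisfying worlds: {0, 1, 2, 3}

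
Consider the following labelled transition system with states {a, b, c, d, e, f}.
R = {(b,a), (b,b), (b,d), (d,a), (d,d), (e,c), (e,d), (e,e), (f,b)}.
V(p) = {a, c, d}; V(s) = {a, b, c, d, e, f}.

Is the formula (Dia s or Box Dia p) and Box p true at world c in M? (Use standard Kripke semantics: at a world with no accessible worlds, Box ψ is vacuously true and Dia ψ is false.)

Yes

At c: Dia s or Box Dia p is true, Box p is true, so (Dia s or Box Dia p) and Box p is true.
  At c: Dia s is false, Box Dia p is true, so Dia s or Box Dia p is true.
    At c: no accessible worlds, so Dia s is false.
    At c: no accessible worlds, so Box Dia p holds vacuously.
  At c: no accessible worlds, so Box p holds vacuously.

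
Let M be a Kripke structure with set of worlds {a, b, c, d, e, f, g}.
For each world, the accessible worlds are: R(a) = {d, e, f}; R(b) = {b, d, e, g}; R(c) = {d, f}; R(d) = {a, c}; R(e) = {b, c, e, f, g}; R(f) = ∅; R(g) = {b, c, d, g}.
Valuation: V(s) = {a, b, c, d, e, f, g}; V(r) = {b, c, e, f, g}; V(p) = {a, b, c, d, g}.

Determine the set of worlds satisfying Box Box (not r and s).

f

Let φ = Box Box (not r and s). Evaluate φ at each world:
  a (successors {d, e, f}): φ is false.
  b (successors {b, d, e, g}): φ is false.
  c (successors {d, f}): φ is false.
  d (successors {a, c}): φ is false.
  e (successors {b, c, e, f, g}): φ is false.
  f (successors ∅): φ is true.
  g (successors {b, c, d, g}): φ is false.
For instance, at c:
  At c: Box Box (not r and s) requires Box (not r and s) at every successor {d, f}.
    Box (not r and s) fails at d, so Box Box (not r and s) is false at c.
      At d: Box (not r and s) requires not r and s at every successor {a, c}.
        not r and s fails at c, so Box (not r and s) is false at d.
Satisfying worlds: {f}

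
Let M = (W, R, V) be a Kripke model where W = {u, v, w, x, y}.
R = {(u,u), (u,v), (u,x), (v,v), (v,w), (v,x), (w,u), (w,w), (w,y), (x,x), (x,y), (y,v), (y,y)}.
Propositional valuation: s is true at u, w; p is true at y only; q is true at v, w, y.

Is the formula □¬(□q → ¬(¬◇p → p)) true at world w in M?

No

At w: □¬(□q → ¬(¬◇p → p)) requires ¬(□q → ¬(¬◇p → p)) at every successor {u, w, y}.
  ¬(□q → ¬(¬◇p → p)) fails at u, so □¬(□q → ¬(¬◇p → p)) is false at w.
    At u: □q → ¬(¬◇p → p) is true, so ¬(□q → ¬(¬◇p → p)) is false.
      At u: □q is false, ¬(¬◇p → p) is true, so □q → ¬(¬◇p → p) is true.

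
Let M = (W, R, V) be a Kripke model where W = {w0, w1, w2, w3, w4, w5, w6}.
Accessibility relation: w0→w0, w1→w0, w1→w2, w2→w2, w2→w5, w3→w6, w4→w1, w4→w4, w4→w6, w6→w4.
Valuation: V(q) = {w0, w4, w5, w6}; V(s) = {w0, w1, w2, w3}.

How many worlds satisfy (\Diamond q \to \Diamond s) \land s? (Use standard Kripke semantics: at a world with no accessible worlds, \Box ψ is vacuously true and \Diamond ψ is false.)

3

Let φ = (\Diamond q \to \Diamond s) \land s. Evaluate φ at each world:
  w0 (successors {w0}): φ is true.
  w1 (successors {w0, w2}): φ is true.
  w2 (successors {w2, w5}): φ is true.
  w3 (successors {w6}): φ is false.
  w4 (successors {w1, w4, w6}): φ is false.
  w5 (successors ∅): φ is false.
  w6 (successors {w4}): φ is false.
For instance, at w0:
  At w0: \Diamond q \to \Diamond s is true, s is true, so (\Diamond q \to \Diamond s) \land s is true.
    At w0: \Diamond q is true, \Diamond s is true, so \Diamond q \to \Diamond s is true.
      At w0: \Diamond q requires q at some successor in {w0}.
        q holds at w0, so \Diamond q is true at w0.
      At w0: \Diamond s requires s at some successor in {w0}.
        s holds at w0, so \Diamond s is true at w0.
Satisfying worlds: {w0, w1, w2}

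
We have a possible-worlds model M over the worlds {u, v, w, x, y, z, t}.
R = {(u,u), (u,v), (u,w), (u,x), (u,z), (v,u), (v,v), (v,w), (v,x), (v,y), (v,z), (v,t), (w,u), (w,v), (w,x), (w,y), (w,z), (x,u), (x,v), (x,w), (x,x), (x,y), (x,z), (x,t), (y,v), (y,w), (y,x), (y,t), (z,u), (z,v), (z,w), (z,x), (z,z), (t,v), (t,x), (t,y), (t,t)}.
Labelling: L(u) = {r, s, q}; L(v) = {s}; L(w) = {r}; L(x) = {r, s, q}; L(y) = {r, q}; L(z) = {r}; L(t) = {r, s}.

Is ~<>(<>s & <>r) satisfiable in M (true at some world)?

Let φ = ~<>(<>s & <>r). Evaluate φ at each world:
  u (successors {u, v, w, x, z}): φ is false.
  v (successors {u, v, w, x, y, z, t}): φ is false.
  w (successors {u, v, x, y, z}): φ is false.
  x (successors {u, v, w, x, y, z, t}): φ is false.
  y (successors {v, w, x, t}): φ is false.
  z (successors {u, v, w, x, z}): φ is false.
  t (successors {v, x, y, t}): φ is false.
For instance, at y:
  At y: <>(<>s & <>r) is true, so ~<>(<>s & <>r) is false.
    At y: <>(<>s & <>r) requires <>s & <>r at some successor in {v, w, x, t}.
      <>s & <>r holds at v, so <>(<>s & <>r) is true at y.

No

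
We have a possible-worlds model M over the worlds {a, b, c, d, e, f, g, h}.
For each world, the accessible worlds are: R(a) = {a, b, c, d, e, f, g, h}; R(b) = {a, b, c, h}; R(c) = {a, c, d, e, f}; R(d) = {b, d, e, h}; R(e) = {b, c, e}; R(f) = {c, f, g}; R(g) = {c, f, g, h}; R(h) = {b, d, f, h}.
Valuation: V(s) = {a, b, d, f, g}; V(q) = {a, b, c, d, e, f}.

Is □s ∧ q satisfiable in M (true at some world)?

Let φ = □s ∧ q. Evaluate φ at each world:
  a (successors {a, b, c, d, e, f, g, h}): φ is false.
  b (successors {a, b, c, h}): φ is false.
  c (successors {a, c, d, e, f}): φ is false.
  d (successors {b, d, e, h}): φ is false.
  e (successors {b, c, e}): φ is false.
  f (successors {c, f, g}): φ is false.
  g (successors {c, f, g, h}): φ is false.
  h (successors {b, d, f, h}): φ is false.
For instance, at e:
  At e: □s is false, q is true, so □s ∧ q is false.
    At e: □s requires s at every successor {b, c, e}.
      s fails at c, so □s is false at e.

No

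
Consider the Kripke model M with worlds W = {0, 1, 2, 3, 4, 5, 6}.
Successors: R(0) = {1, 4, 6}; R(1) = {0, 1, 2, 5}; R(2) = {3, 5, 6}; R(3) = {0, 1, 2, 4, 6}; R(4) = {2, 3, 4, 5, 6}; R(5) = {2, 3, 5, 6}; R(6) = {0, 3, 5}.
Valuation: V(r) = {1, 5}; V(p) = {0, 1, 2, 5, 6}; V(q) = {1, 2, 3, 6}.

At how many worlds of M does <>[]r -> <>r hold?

Let φ = <>[]r -> <>r. Evaluate φ at each world:
  0 (successors {1, 4, 6}): φ is true.
  1 (successors {0, 1, 2, 5}): φ is true.
  2 (successors {3, 5, 6}): φ is true.
  3 (successors {0, 1, 2, 4, 6}): φ is true.
  4 (successors {2, 3, 4, 5, 6}): φ is true.
  5 (successors {2, 3, 5, 6}): φ is true.
  6 (successors {0, 3, 5}): φ is true.
For instance, at 5:
  At 5: <>[]r is false, <>r is true, so <>[]r -> <>r is true.
    At 5: <>[]r requires []r at some successor in {2, 3, 5, 6}.
      At 2: []r is false.
      At 3: []r is false.
      At 5: []r is false.
      At 6: []r is false.
    So <>[]r is false at 5.
    At 5: <>r requires r at some successor in {2, 3, 5, 6}.
      r holds at 5, so <>r is true at 5.
Satisfying worlds: {0, 1, 2, 3, 4, 5, 6}

7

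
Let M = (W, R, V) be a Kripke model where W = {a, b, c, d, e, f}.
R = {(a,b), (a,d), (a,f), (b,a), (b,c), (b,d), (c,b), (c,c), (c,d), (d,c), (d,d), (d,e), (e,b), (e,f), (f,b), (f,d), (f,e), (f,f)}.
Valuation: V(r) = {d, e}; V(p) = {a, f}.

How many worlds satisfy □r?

0

Recall that □ψ holds at a world iff ψ holds at every accessible world, and ◇ψ holds iff ψ holds at some accessible world.
Let φ = □r. Evaluate φ at each world:
  a (successors {b, d, f}): φ is false.
  b (successors {a, c, d}): φ is false.
  c (successors {b, c, d}): φ is false.
  d (successors {c, d, e}): φ is false.
  e (successors {b, f}): φ is false.
  f (successors {b, d, e, f}): φ is false.
For instance, at c:
  At c: □r requires r at every successor {b, c, d}.
    r fails at b, so □r is false at c.
Satisfying worlds: none.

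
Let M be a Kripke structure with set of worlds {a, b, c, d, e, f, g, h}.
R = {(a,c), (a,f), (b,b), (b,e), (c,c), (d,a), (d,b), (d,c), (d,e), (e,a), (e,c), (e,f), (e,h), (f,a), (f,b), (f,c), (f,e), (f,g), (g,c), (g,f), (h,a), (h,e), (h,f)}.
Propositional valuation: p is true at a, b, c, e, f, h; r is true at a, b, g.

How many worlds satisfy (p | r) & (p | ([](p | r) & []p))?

Let φ = (p | r) & (p | ([](p | r) & []p)). Evaluate φ at each world:
  a (successors {c, f}): φ is true.
  b (successors {b, e}): φ is true.
  c (successors {c}): φ is true.
  d (successors {a, b, c, e}): φ is false.
  e (successors {a, c, f, h}): φ is true.
  f (successors {a, b, c, e, g}): φ is true.
  g (successors {c, f}): φ is true.
  h (successors {a, e, f}): φ is true.
For instance, at h:
  At h: p | r is true, p | ([](p | r) & []p) is true, so (p | r) & (p | ([](p | r) & []p)) is true.
    At h: p is true, [](p | r) & []p is true, so p | ([](p | r) & []p) is true.
      At h: [](p | r) is true, []p is true, so [](p | r) & []p is true.
Satisfying worlds: {a, b, c, e, f, g, h}

7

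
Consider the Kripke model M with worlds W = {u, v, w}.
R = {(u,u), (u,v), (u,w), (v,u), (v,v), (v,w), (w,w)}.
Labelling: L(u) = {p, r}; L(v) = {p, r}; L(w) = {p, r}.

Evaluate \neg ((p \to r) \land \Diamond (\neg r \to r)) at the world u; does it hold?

At u: (p \to r) \land \Diamond (\neg r \to r) is true, so \neg ((p \to r) \land \Diamond (\neg r \to r)) is false.
  At u: p \to r is true, \Diamond (\neg r \to r) is true, so (p \to r) \land \Diamond (\neg r \to r) is true.
    At u: \Diamond (\neg r \to r) requires \neg r \to r at some successor in {u, v, w}.
      \neg r \to r holds at u, so \Diamond (\neg r \to r) is true at u.

No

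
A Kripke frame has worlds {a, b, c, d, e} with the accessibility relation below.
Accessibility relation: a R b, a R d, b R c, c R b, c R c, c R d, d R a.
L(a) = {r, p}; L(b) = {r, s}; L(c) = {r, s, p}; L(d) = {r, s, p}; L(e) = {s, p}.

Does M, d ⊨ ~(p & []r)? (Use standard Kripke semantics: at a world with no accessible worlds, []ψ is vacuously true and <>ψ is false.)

At d: p & []r is true, so ~(p & []r) is false.
  At d: p is true, []r is true, so p & []r is true.
    At d: []r requires r at every successor {a}.
      At a: r is true.
    So []r is true at d.

No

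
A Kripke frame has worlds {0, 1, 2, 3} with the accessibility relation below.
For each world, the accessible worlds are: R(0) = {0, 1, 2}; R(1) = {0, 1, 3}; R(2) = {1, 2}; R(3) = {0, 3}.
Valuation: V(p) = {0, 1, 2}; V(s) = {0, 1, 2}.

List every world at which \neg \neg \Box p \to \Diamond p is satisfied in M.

Recall that \Box ψ holds at a world iff ψ holds at every accessible world, and \Diamond ψ holds iff ψ holds at some accessible world.
Let φ = \neg \neg \Box p \to \Diamond p. Evaluate φ at each world:
  0 (successors {0, 1, 2}): φ is true.
  1 (successors {0, 1, 3}): φ is true.
  2 (successors {1, 2}): φ is true.
  3 (successors {0, 3}): φ is true.
For instance, at 1:
  At 1: \neg \neg \Box p is false, \Diamond p is true, so \neg \neg \Box p \to \Diamond p is true.
    At 1: \neg \Box p is true, so \neg \neg \Box p is false.
      At 1: \Box p is false, so \neg \Box p is true.
    At 1: \Diamond p requires p at some successor in {0, 1, 3}.
      p holds at 0, so \Diamond p is true at 1.
Satisfying worlds: {0, 1, 2, 3}

0, 1, 2, 3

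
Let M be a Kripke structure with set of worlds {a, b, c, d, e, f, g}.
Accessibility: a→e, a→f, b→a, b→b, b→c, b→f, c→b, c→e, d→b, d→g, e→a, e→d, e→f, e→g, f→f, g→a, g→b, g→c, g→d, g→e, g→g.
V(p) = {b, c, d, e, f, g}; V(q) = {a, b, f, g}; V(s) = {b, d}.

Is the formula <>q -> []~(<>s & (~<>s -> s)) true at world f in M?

At f: <>q is true, []~(<>s & (~<>s -> s)) is true, so <>q -> []~(<>s & (~<>s -> s)) is true.
  At f: <>q requires q at some successor in {f}.
    q holds at f, so <>q is true at f.
  At f: []~(<>s & (~<>s -> s)) requires ~(<>s & (~<>s -> s)) at every successor {f}.
      At f: <>s & (~<>s -> s) is false, so ~(<>s & (~<>s -> s)) is true.
  So []~(<>s & (~<>s -> s)) is true at f.

Yes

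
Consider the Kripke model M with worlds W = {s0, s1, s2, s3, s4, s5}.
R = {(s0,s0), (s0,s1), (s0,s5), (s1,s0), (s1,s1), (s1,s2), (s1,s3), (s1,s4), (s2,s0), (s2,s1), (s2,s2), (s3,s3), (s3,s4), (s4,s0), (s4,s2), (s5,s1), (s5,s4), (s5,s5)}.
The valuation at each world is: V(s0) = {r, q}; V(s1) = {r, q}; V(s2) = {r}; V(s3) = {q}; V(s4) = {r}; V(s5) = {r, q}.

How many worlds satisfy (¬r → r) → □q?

Let φ = (¬r → r) → □q. Evaluate φ at each world:
  s0 (successors {s0, s1, s5}): φ is true.
  s1 (successors {s0, s1, s2, s3, s4}): φ is false.
  s2 (successors {s0, s1, s2}): φ is false.
  s3 (successors {s3, s4}): φ is true.
  s4 (successors {s0, s2}): φ is false.
  s5 (successors {s1, s4, s5}): φ is false.
For instance, at s5:
  At s5: ¬r → r is true, □q is false, so (¬r → r) → □q is false.
    At s5: □q requires q at every successor {s1, s4, s5}.
      q fails at s4, so □q is false at s5.
Satisfying worlds: {s0, s3}

2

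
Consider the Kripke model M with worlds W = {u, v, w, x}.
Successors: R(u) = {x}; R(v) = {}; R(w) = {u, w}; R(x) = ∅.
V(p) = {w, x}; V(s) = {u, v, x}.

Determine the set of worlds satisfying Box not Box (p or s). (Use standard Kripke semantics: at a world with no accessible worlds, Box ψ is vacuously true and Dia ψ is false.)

v, x

Let φ = Box not Box (p or s). Evaluate φ at each world:
  u (successors {x}): φ is false.
  v (successors ∅): φ is true.
  w (successors {u, w}): φ is false.
  x (successors ∅): φ is true.
For instance, at u:
  At u: Box not Box (p or s) requires not Box (p or s) at every successor {x}.
    not Box (p or s) fails at x, so Box not Box (p or s) is false at u.
      At x: Box (p or s) is true, so not Box (p or s) is false.
Satisfying worlds: {v, x}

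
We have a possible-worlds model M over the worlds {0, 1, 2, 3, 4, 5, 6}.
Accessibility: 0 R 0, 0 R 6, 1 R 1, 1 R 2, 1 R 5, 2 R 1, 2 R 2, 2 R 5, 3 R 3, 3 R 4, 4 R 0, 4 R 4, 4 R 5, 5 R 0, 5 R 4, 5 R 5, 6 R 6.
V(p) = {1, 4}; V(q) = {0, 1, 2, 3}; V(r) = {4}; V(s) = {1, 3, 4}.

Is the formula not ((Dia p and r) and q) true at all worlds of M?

Recall that Dia ψ holds at a world iff ψ holds at some accessible world.
Let φ = not ((Dia p and r) and q). Evaluate φ at each world:
  0 (successors {0, 6}): φ is true.
  1 (successors {1, 2, 5}): φ is true.
  2 (successors {1, 2, 5}): φ is true.
  3 (successors {3, 4}): φ is true.
  4 (successors {0, 4, 5}): φ is true.
  5 (successors {0, 4, 5}): φ is true.
  6 (successors {6}): φ is true.
For instance, at 4:
  At 4: (Dia p and r) and q is false, so not ((Dia p and r) and q) is true.
    At 4: Dia p and r is true, q is false, so (Dia p and r) and q is false.
      At 4: Dia p is true, r is true, so Dia p and r is true.

Yes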